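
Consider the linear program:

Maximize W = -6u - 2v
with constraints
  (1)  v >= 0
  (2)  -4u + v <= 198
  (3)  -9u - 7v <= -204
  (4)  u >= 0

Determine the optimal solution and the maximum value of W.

Extreme points and W = -6u - 2v:
  (68/3, 0) → W = -136
  (0, 198) → W = -396
  (0, 204/7) → W = -408/7
The feasible region is unbounded (it extends along (1, 4), (1, 0)), but W strictly decreases along every unbounded feasible direction, so there is no improving ray and the maximum is attained at a vertex.

u = 0, v = 204/7, maximum W = -408/7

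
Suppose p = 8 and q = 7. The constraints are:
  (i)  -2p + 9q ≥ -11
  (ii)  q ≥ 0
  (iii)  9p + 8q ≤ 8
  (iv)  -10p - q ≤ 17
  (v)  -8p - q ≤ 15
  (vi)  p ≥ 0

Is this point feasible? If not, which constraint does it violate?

Constraint (iii): 9p + 8q = 128, which is not ≤ 8. All other constraints are satisfied.

not feasible — violates (iii)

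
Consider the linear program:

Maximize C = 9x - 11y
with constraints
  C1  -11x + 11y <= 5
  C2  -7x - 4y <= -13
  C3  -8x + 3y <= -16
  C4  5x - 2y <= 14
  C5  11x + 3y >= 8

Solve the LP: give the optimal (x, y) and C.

x = 41/17, y = -33/34, maximum C = 1101/34

Corner points and C = 9x - 11y:
  (191/55, 216/55) → C = -657/55
  (164/33, 179/33) → C = -493/33
  (103/53, -8/53) → C = 1015/53
  (41/17, -33/34) → C = 1101/34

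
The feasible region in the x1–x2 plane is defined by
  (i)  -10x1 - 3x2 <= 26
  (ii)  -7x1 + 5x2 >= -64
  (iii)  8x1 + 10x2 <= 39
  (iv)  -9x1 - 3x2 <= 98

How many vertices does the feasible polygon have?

Of the 6 pairwise boundary intersections, those satisfying every inequality are:
  (62/71, -822/71)
  (-377/76, 299/38)
  (167/22, -239/110)

3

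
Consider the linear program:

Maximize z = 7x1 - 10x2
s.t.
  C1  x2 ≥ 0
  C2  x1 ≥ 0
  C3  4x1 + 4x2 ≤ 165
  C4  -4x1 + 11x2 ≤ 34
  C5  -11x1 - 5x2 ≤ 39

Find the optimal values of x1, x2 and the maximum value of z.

Feasible corners and z = 7x1 - 10x2:
  (0, 0) → z = 0
  (165/4, 0) → z = 1155/4
  (0, 34/11) → z = -340/11
  (1679/60, 199/15) → z = 3793/60

At the optimal vertex, x2 = 0 and 4x1 + 4x2 = 165.
Solving simultaneously gives x1 = 165/4, x2 = 0.

x1 = 165/4, x2 = 0, maximum z = 1155/4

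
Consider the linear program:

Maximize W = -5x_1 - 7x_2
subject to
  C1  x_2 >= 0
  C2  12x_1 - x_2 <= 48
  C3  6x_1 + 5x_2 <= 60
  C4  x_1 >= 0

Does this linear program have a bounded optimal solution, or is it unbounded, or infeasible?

bounded optimum

Feasible corners and W = -5x_1 - 7x_2:
  (4, 0) → W = -20
  (0, 0) → W = 0
  (50/11, 72/11) → W = -754/11
  (0, 12) → W = -84
The feasible region has finitely many vertices and no improving ray; the maximum is 0 at (0, 0).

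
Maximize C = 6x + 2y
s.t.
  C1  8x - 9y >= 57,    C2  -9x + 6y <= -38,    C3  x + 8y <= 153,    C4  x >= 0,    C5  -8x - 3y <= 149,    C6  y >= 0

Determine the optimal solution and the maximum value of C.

Extreme points and C = 6x + 2y:
  (1833/73, 1167/73) → C = 13332/73
  (57/8, 0) → C = 171/4
  (153, 0) → C = 918

x = 153, y = 0, maximum C = 918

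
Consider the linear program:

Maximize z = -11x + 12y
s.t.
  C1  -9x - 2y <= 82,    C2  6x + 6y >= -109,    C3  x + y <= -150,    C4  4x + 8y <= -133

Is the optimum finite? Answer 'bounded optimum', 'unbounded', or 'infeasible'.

infeasible

Constraints 6x + 6y ≥ -109 and x + y ≤ -150 have parallel boundaries but demand opposite sides — no point can satisfy both, so the region is empty.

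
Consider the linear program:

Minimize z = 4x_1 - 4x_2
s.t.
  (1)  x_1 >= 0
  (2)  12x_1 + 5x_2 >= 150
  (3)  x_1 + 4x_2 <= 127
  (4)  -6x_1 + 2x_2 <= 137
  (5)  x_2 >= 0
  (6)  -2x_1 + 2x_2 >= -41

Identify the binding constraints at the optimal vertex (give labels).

Vertices and z = 4x_1 - 4x_2:
  (0, 30) → z = -120
  (0, 127/4) → z = -127
  (25/2, 0) → z = 50
  (209/5, 213/10) → z = 82
  (41/2, 0) → z = 82

The minimum is at (0, 127/4). Substituting into each constraint, equality holds for (1) and (3); the remaining constraints have slack.

(1) and (3)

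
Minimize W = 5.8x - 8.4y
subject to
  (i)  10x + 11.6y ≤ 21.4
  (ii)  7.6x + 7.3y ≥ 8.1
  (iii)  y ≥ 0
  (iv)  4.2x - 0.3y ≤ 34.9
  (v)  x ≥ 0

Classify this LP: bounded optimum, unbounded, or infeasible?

bounded optimum

Corner points and W = 5.8x - 8.4y:
  (2.14, 0) → W = 12.412
  (0, 107/58) → W = -2247/145
  (81/76, 0) → W = 2349/380
  (0, 81/73) → W = -3402/365
The feasible region has finitely many vertices and no improving ray; the minimum is -2247/145 at (0, 107/58).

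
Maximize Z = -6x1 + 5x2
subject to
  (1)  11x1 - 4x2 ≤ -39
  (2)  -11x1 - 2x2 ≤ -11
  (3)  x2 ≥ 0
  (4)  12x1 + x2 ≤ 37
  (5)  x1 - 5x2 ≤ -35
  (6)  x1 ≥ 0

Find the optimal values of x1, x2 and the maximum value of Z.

x1 = 0, x2 = 37, maximum Z = 185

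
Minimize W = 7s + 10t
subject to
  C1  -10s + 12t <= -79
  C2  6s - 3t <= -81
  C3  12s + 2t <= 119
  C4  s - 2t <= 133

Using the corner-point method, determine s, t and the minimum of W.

s = -719/4, t = -1251/8, minimum W = -2822

Feasible corners and W = 7s + 10t:
  (-403/14, -214/7) → W = -7101/14
  (-719/4, -1251/8) → W = -2822
  (-187/3, -293/3) → W = -1413

The binding constraints are -10s + 12t = -79 and s - 2t = 133.
Solving simultaneously gives s = -719/4, t = -1251/8.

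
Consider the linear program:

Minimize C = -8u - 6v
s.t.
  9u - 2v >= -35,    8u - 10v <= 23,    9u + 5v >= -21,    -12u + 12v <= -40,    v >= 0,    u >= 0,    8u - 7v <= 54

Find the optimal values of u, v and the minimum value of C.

At the optimal vertex, -12u + 12v = -40 and 8u - 7v = 54.
Solving simultaneously gives u = 92/3, v = 82/3.

u = 92/3, v = 82/3, minimum C = -1228/3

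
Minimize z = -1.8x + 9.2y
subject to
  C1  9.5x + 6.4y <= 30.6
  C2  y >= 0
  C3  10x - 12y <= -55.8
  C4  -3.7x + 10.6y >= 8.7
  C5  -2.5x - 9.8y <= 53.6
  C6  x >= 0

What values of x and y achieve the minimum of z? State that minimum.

x = 0, y = 4.65, minimum z = 42.78

The optimum lies where 10x - 12y = -55.8 and x = 0.
Solving simultaneously gives x = 0, y = 93/20.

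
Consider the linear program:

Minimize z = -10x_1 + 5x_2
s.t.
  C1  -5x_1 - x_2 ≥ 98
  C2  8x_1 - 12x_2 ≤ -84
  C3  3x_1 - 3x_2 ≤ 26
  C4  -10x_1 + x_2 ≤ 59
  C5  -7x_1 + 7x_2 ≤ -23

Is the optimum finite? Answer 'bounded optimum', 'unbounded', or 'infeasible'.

infeasible

The boundaries 8x_1 - 12x_2 = -84 and 3x_1 - 3x_2 = 26 meet at (47, 115/3), but that point violates -5x_1 - x_2 ≥ 98. Every candidate vertex is excluded by some other constraint, so the feasible region is empty.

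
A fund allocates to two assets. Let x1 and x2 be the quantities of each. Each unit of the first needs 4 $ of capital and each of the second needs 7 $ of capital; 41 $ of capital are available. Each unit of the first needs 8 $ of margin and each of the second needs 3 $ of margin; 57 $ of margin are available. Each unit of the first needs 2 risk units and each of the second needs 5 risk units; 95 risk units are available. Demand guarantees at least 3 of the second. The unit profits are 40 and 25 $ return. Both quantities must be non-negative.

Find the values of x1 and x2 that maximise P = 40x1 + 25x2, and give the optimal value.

x1 = 5, x2 = 3, maximum P = 275

The binding constraints are 4x1 + 7x2 = 41 and x2 = 3.
Solving simultaneously gives x1 = 5, x2 = 3.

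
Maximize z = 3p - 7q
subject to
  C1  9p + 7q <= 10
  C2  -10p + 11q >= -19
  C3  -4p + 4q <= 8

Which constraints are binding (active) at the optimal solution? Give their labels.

C2 and C3

Feasible corners and z = 3p - 7q:
  (243/169, -71/169) → z = 1226/169
  (-1/4, 7/4) → z = -13
  (-41, -39) → z = 150

The maximum is at (-41, -39). Substituting into each constraint, equality holds for C2 and C3; the remaining constraints have slack.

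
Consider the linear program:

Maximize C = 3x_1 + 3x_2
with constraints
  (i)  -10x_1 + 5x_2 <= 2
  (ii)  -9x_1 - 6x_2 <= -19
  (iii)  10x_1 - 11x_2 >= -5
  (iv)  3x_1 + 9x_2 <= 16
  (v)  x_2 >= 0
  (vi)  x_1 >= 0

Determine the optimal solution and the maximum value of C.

Extreme points and C = 3x_1 + 3x_2:
  (25/21, 29/21) → C = 54/7
  (19/9, 0) → C = 19/3
  (16/3, 0) → C = 16

x_1 = 16/3, x_2 = 0, maximum C = 16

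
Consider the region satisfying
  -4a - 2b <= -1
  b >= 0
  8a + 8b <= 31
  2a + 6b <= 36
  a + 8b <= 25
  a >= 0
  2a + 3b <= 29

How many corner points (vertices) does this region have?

5

Intersecting each pair of boundary lines and keeping only the points that satisfy every inequality leaves:
  (1/4, 0)
  (0, 1/2)
  (31/8, 0)
  (6/7, 169/56)
  (0, 25/8)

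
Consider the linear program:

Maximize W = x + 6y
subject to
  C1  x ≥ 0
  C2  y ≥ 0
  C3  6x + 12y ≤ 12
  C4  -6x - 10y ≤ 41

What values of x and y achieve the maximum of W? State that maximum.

Corner points and W = x + 6y:
  (0, 0) → W = 0
  (0, 1) → W = 6
  (2, 0) → W = 2

The binding constraints are x = 0 and 6x + 12y = 12.
Solving simultaneously gives x = 0, y = 1.

x = 0, y = 1, maximum W = 6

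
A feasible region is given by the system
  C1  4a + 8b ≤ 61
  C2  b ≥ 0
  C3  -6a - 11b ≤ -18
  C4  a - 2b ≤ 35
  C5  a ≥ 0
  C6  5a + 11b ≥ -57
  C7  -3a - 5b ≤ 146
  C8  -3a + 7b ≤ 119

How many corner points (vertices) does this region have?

Intersecting each pair of boundary lines and keeping only the points that satisfy every inequality leaves:
  (61/4, 0)
  (0, 61/8)
  (3, 0)
  (0, 18/11)

4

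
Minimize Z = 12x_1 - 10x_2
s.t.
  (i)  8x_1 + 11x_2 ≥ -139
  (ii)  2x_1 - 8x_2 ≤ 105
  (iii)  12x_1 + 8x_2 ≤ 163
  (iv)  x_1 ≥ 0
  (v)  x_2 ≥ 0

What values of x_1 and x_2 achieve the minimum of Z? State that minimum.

x_1 = 0, x_2 = 163/8, minimum Z = -815/4

The binding constraints are 12x_1 + 8x_2 = 163 and x_1 = 0.
Solving simultaneously gives x_1 = 0, x_2 = 163/8.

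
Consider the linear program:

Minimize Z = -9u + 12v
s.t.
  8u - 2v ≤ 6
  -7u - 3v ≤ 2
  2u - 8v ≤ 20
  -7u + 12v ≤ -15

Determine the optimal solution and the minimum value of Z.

The optimum lies where 8u - 2v = 6 and -7u - 3v = 2.
Solving simultaneously gives u = 7/19, v = -29/19.

u = 7/19, v = -29/19, minimum Z = -411/19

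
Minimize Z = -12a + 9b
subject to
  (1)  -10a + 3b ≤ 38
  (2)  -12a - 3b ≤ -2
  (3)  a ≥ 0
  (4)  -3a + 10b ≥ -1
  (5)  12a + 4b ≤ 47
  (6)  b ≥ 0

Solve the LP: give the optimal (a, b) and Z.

Corner points and Z = -12a + 9b:
  (0, 2/3) → Z = 6
  (1/6, 0) → Z = -2
  (0, 47/4) → Z = 423/4
  (79/22, 43/44) → Z = -1509/44
  (1/3, 0) → Z = -4

At the optimal vertex, -3a + 10b = -1 and 12a + 4b = 47.
Solving simultaneously gives a = 79/22, b = 43/44.

a = 79/22, b = 43/44, minimum Z = -1509/44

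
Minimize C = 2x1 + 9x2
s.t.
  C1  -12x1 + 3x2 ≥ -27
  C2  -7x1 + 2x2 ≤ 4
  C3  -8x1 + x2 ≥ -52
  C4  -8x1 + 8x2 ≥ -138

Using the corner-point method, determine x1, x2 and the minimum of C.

x1 = -77/10, x2 = -499/20, minimum C = -4799/20

Corner points and C = 2x1 + 9x2:
  (43/4, 34) → C = 655/2
  (-11/4, -20) → C = -371/2
  (12, 44) → C = 420
  (-77/10, -499/20) → C = -4799/20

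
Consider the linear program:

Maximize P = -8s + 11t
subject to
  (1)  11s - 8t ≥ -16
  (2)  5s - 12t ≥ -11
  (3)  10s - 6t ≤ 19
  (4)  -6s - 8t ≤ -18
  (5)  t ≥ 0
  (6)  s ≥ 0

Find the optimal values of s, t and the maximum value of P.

Corner points and P = -8s + 11t:
  (49/15, 41/18) → P = -97/90
  (8/7, 39/28) → P = 173/28
  (65/29, 33/58) → P = -677/58

The optimum lies where 5s - 12t = -11 and -6s - 8t = -18.
Solving simultaneously gives s = 8/7, t = 39/28.

s = 8/7, t = 39/28, maximum P = 173/28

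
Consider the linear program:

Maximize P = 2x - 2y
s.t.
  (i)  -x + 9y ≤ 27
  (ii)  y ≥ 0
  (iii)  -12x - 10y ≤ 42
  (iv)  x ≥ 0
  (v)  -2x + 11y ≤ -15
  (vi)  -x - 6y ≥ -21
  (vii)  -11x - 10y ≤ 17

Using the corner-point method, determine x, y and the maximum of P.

x = 21, y = 0, maximum P = 42

Extreme points and P = 2x - 2y:
  (15/2, 0) → P = 15
  (21, 0) → P = 42
  (321/23, 27/23) → P = 588/23

The optimum lies where y = 0 and -x - 6y = -21.
Solving simultaneously gives x = 21, y = 0.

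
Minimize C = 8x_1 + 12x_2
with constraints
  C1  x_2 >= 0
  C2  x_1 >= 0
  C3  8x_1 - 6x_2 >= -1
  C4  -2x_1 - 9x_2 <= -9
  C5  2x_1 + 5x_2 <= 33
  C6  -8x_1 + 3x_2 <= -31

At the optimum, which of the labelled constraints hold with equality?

C4 and C6

Vertices and C = 8x_1 + 12x_2:
  (9/2, 0) → C = 36
  (33/2, 0) → C = 132
  (51/13, 5/39) → C = 428/13
  (127/23, 101/23) → C = 2228/23

The minimum is at (51/13, 5/39). Substituting into each constraint, equality holds for C4 and C6; the remaining constraints have slack.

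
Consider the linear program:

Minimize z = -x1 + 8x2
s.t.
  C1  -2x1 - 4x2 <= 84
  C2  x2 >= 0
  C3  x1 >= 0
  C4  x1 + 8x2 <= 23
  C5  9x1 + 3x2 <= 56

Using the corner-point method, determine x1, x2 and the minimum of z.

Extreme points and z = -x1 + 8x2:
  (0, 0) → z = 0
  (56/9, 0) → z = -56/9
  (0, 23/8) → z = 23
  (379/69, 151/69) → z = 829/69

The binding constraints are x2 = 0 and 9x1 + 3x2 = 56.
Solving simultaneously gives x1 = 56/9, x2 = 0.

x1 = 56/9, x2 = 0, minimum z = -56/9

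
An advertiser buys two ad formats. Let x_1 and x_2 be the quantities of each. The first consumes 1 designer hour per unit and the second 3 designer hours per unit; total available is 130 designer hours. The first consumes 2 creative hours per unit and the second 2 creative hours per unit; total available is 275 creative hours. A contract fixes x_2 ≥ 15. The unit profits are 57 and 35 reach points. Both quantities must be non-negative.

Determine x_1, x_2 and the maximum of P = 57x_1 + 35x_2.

x_1 = 85, x_2 = 15, maximum P = 5370

The optimum lies where x_1 + 3x_2 = 130 and x_2 = 15.
Solving simultaneously gives x_1 = 85, x_2 = 15.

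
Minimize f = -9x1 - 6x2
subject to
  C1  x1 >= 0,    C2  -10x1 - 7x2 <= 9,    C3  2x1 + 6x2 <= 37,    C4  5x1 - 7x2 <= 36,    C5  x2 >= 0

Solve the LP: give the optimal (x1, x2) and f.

Vertices and f = -9x1 - 6x2:
  (0, 37/6) → f = -37
  (0, 0) → f = 0
  (475/44, 113/44) → f = -4953/44
  (36/5, 0) → f = -324/5

The optimum lies where 2x1 + 6x2 = 37 and 5x1 - 7x2 = 36.
Solving simultaneously gives x1 = 475/44, x2 = 113/44.

x1 = 475/44, x2 = 113/44, minimum f = -4953/44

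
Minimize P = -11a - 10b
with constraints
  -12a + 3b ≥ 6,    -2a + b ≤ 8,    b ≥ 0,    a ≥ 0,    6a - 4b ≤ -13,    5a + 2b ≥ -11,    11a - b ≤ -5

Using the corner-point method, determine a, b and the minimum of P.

The binding constraints are -2a + b = 8 and 11a - b = -5.
Solving simultaneously gives a = 1/3, b = 26/3.

a = 1/3, b = 26/3, minimum P = -271/3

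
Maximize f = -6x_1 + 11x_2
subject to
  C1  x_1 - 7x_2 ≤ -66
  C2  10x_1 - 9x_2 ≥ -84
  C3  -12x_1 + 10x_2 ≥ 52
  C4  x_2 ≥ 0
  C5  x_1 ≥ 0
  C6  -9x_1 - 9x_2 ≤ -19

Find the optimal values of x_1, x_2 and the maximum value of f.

x_1 = 93/2, x_2 = 61, maximum f = 392

Feasible corners and f = -6x_1 + 11x_2:
  (6/61, 576/61) → f = 6300/61
  (4, 10) → f = 86
  (93/2, 61) → f = 392

The binding constraints are 10x_1 - 9x_2 = -84 and -12x_1 + 10x_2 = 52.
Solving simultaneously gives x_1 = 93/2, x_2 = 61.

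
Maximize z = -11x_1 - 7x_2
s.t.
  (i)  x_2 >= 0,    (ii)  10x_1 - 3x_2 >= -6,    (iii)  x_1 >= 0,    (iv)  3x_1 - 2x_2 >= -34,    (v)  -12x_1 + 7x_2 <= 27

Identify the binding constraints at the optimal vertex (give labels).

Vertices and z = -11x_1 - 7x_2:
  (0, 0) → z = 0
  (0, 2) → z = -14
  (39/34, 99/17) → z = -1815/34
  (184/3, 109) → z = -4313/3
The feasible region is unbounded (it extends along (2, 3), (1, 0)), but z strictly decreases along every unbounded feasible direction, so there is no improving ray and the maximum is attained at a vertex.

The maximum is at (0, 0). Substituting into each constraint, equality holds for (i) and (iii); the remaining constraints have slack.

(i) and (iii)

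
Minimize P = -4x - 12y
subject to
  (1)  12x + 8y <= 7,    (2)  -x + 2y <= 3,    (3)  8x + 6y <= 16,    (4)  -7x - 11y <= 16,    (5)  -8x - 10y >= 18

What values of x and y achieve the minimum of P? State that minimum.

At the optimal vertex, -x + 2y = 3 and -8x - 10y = 18.
Solving simultaneously gives x = -33/13, y = 3/13.

x = -33/13, y = 3/13, minimum P = 96/13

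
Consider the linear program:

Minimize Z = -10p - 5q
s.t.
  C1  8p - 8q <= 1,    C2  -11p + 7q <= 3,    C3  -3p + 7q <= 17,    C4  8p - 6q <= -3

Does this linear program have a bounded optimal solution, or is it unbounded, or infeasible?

Vertices and Z = -10p - 5q:
  (7/4, 89/28) → Z = -935/28
  (3/10, 9/10) → Z = -15/2
  (81/38, 127/38) → Z = -1445/38
The feasible region has finitely many vertices and no improving ray; the minimum is -1445/38 at (81/38, 127/38).

bounded optimum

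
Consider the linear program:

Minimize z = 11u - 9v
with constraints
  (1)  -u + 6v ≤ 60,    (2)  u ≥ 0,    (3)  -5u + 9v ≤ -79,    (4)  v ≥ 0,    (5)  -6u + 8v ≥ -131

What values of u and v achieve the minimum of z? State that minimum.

Feasible corners and z = 11u - 9v:
  (79/5, 0) → z = 869/5
  (547/14, 181/14) → z = 2194/7
  (131/6, 0) → z = 1441/6

The optimum lies where -5u + 9v = -79 and v = 0.
Solving simultaneously gives u = 79/5, v = 0.

u = 79/5, v = 0, minimum z = 869/5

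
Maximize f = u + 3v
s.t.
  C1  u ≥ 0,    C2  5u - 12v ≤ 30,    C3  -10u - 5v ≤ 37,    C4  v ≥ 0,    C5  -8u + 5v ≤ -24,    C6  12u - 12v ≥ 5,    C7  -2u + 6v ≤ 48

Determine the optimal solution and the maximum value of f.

Corner points and f = u + 3v:
  (6, 0) → f = 6
  (126, 50) → f = 276
  (3, 0) → f = 3
  (263/36, 62/9) → f = 1007/36
  (101/8, 293/24) → f = 197/4

At the optimal vertex, 5u - 12v = 30 and -2u + 6v = 48.
Solving simultaneously gives u = 126, v = 50.

u = 126, v = 50, maximum f = 276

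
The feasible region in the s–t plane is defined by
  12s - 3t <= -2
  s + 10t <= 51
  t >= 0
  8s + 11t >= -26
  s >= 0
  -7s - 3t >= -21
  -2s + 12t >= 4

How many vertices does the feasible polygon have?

Pairwise boundary intersections that survive every other constraint:
  (0, 2/3)
  (1, 14/3)
  (0, 51/10)
  (57/67, 336/67)

4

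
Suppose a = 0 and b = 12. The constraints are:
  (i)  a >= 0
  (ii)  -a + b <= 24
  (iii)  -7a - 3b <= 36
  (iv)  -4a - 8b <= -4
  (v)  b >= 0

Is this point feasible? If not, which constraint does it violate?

feasible

(i): 0 ≥ 0 ✓
(ii): 12 ≤ 24 ✓
(iii): -36 ≤ 36 ✓
(iv): -96 ≤ -4 ✓
(v): 12 ≥ 0 ✓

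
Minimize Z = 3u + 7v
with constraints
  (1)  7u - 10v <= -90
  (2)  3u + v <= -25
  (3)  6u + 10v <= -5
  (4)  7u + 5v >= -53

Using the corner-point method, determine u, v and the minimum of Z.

u = -28/3, v = 37/15, minimum Z = -161/15

Corner points and Z = 3u + 7v:
  (-340/37, 95/37) → Z = -355/37
  (-28/3, 37/15) → Z = -161/15
  (-245/24, 45/8) → Z = 35/4
  (-101/8, 283/40) → Z = 233/20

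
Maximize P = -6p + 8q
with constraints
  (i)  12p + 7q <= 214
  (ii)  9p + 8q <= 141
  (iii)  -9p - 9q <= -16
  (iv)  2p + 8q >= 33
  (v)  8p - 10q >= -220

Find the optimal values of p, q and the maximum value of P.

p = -25/11, q = 222/11, maximum P = 1926/11

Extreme points and P = -6p + 8q:
  (108/7, 15/56) → P = -633/7
  (-25/11, 222/11) → P = 1926/11
  (-169/54, 265/54) → P = 1567/27
  (-910/81, 1054/81) → P = 13892/81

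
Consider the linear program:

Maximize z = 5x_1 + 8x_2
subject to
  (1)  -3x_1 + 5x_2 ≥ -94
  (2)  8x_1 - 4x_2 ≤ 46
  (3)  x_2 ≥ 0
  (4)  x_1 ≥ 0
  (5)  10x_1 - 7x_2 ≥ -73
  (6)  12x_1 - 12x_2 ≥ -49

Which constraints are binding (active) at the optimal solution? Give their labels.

(2) and (6)

Feasible corners and z = 5x_1 + 8x_2:
  (23/4, 0) → z = 115/4
  (187/12, 59/3) → z = 941/4
  (0, 0) → z = 0
  (0, 49/12) → z = 98/3

The maximum is at (187/12, 59/3). Substituting into each constraint, equality holds for (2) and (6); the remaining constraints have slack.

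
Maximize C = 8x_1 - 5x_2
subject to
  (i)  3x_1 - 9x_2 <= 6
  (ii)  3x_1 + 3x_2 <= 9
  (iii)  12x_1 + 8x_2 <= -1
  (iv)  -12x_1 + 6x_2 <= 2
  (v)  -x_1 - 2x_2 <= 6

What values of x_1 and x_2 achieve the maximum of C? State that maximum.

x_1 = 13/44, x_2 = -25/44, maximum C = 229/44

Extreme points and C = 8x_1 - 5x_2:
  (13/44, -25/44) → C = 229/44
  (-3/5, -13/15) → C = -7/15
  (-11/84, 1/14) → C = -59/42

The optimum lies where 3x_1 - 9x_2 = 6 and 12x_1 + 8x_2 = -1.
Solving simultaneously gives x_1 = 13/44, x_2 = -25/44.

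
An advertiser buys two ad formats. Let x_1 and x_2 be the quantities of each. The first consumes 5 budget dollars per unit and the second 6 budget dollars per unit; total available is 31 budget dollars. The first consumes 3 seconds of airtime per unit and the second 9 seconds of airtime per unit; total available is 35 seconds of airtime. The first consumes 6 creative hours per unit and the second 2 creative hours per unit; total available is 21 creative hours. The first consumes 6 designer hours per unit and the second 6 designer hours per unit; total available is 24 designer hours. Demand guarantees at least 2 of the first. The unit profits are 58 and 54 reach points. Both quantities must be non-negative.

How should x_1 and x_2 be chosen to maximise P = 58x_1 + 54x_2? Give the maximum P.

Extreme points and P = 58x_1 + 54x_2:
  (7/2, 0) → P = 203
  (2, 0) → P = 116
  (13/4, 3/4) → P = 229
  (2, 2) → P = 224

x_1 = 13/4, x_2 = 3/4, maximum P = 229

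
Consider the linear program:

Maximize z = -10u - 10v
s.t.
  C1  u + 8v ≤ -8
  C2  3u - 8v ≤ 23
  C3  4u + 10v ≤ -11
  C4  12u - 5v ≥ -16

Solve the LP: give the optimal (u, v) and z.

Corner points and z = -10u - 10v:
  (-4/11, -21/22) → z = 145/11
  (-168/101, -80/101) → z = 2480/101
  (71/31, -125/62) → z = -85/31
  (-3, -4) → z = 70

At the optimal vertex, 3u - 8v = 23 and 12u - 5v = -16.
Solving simultaneously gives u = -3, v = -4.

u = -3, v = -4, maximum z = 70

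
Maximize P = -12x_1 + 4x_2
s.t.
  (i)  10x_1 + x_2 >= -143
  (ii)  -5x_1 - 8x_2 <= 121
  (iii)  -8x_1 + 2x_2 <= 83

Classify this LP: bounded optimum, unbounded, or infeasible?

unbounded

From the feasible point (-453/37, -553/74), moving in the direction (2, 8) keeps every constraint satisfied while P increases without bound.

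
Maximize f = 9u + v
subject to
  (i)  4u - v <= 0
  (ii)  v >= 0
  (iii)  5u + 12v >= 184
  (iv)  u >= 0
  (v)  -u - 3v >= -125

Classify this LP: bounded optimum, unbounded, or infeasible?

Feasible corners and f = 9u + v:
  (184/53, 736/53) → f = 2392/53
  (125/13, 500/13) → f = 125
  (0, 46/3) → f = 46/3
  (0, 125/3) → f = 125/3
The feasible region has finitely many vertices and no improving ray; the maximum is 125 at (125/13, 500/13).

bounded optimum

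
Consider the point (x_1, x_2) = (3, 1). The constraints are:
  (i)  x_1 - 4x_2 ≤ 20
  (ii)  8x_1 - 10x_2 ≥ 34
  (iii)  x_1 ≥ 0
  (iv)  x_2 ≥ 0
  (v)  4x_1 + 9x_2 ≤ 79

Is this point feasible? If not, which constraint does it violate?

Constraint (ii): 8x_1 - 10x_2 = 14, which is not ≥ 34. All other constraints are satisfied.

not feasible — violates (ii)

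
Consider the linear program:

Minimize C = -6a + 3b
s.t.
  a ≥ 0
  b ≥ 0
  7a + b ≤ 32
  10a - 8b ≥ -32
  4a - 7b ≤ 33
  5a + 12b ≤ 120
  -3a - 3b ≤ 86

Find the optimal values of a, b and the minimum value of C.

Vertices and C = -6a + 3b:
  (0, 0) → C = 0
  (0, 4) → C = 12
  (32/7, 0) → C = -192/7
  (112/33, 272/33) → C = 48/11

a = 32/7, b = 0, minimum C = -192/7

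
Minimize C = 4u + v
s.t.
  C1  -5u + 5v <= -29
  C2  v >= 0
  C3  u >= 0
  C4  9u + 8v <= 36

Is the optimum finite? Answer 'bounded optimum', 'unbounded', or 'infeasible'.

The boundaries -5u + 5v = -29 and v = 0 meet at (29/5, 0), but that point violates 9u + 8v ≤ 36. Every candidate vertex is excluded by some other constraint, so the feasible region is empty.

infeasible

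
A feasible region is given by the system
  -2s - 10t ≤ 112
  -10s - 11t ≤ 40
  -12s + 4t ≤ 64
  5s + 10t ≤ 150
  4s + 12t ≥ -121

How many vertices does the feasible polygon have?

Pairwise boundary intersections that survive every other constraint:
  (32/3, -40/3)
  (262/3, -86/3)
  (-216/43, 40/43)
  (-2/7, 106/7)

4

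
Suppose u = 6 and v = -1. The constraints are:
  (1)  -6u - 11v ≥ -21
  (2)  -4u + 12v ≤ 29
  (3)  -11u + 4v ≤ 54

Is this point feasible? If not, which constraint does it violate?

Constraint (1): -6u - 11v = -25, which is not ≥ -21. All other constraints are satisfied.

not feasible — violates (1)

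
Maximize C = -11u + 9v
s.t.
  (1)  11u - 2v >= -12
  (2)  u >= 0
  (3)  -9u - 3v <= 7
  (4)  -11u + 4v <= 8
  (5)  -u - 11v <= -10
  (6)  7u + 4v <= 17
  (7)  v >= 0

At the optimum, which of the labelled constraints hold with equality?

Feasible corners and C = -11u + 9v:
  (0, 2) → C = 18
  (0, 10/11) → C = 90/11
  (1/2, 27/8) → C = 199/8
  (147/73, 53/73) → C = -1140/73

The maximum is at (1/2, 27/8). Substituting into each constraint, equality holds for (4) and (6); the remaining constraints have slack.

(4) and (6)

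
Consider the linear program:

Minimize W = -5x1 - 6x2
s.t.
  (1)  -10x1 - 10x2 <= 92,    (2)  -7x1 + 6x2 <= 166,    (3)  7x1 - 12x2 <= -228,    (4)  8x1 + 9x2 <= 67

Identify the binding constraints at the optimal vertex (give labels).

Feasible corners and W = -5x1 - 6x2:
  (-104/7, 31/3) → W = 86/7
  (-364/37, 599/37) → W = -1774/37
  (-416/53, 2293/159) → W = -2506/53

The minimum is at (-364/37, 599/37). Substituting into each constraint, equality holds for (2) and (4); the remaining constraints have slack.

(2) and (4)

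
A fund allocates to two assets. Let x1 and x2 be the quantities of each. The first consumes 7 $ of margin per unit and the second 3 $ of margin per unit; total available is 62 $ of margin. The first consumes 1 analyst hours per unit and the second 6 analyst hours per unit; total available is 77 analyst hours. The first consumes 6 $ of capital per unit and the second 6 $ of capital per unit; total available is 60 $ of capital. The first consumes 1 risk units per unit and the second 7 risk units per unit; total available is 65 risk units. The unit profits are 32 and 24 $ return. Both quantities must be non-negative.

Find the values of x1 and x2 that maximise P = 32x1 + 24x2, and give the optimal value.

x1 = 8, x2 = 2, maximum P = 304

Extreme points and P = 32x1 + 24x2:
  (0, 0) → P = 0
  (0, 65/7) → P = 1560/7
  (62/7, 0) → P = 1984/7
  (8, 2) → P = 304
  (5/6, 55/6) → P = 740/3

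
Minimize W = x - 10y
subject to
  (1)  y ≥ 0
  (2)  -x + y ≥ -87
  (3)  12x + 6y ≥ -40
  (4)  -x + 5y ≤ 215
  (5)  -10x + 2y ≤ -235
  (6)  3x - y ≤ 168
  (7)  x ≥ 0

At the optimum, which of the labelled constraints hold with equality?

(4) and (6)

Corner points and W = x - 10y:
  (47/2, 0) → W = 47/2
  (56, 0) → W = 56
  (535/16, 795/16) → W = -7415/16
  (1055/14, 813/14) → W = -7075/14

The minimum is at (1055/14, 813/14). Substituting into each constraint, equality holds for (4) and (6); the remaining constraints have slack.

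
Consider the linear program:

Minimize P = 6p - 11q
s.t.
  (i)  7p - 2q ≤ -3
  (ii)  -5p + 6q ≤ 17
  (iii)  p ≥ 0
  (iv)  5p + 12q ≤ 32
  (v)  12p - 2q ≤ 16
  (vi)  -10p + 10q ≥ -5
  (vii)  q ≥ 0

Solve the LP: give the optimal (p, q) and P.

Extreme points and P = 6p - 11q:
  (0, 3/2) → P = -33/2
  (14/47, 239/94) → P = -2461/94
  (0, 8/3) → P = -88/3

The binding constraints are p = 0 and 5p + 12q = 32.
Solving simultaneously gives p = 0, q = 8/3.

p = 0, q = 8/3, minimum P = -88/3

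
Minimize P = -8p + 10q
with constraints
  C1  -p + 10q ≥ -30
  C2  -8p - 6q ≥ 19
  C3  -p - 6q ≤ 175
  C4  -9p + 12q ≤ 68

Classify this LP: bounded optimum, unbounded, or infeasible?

Feasible corners and P = -8p + 10q:
  (-5/43, -259/86) → P = -1255/43
  (-40/3, -13/3) → P = 190/3
  (-106/25, 373/150) → P = 4409/75
The feasible region has finitely many vertices and no improving ray; the minimum is -1255/43 at (-5/43, -259/86).

bounded optimum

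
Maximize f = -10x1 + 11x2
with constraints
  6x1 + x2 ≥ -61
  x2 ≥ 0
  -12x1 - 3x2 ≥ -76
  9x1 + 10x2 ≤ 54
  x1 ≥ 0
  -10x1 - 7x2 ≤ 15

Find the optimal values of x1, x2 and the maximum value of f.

Feasible corners and f = -10x1 + 11x2:
  (6, 0) → f = -60
  (0, 0) → f = 0
  (0, 27/5) → f = 297/5

x1 = 0, x2 = 27/5, maximum f = 297/5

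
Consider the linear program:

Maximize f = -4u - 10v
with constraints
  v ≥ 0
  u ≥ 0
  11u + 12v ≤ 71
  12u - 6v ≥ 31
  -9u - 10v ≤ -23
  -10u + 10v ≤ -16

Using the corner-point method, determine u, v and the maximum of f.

Extreme points and f = -4u - 10v:
  (71/11, 0) → f = -284/11
  (31/12, 0) → f = -31/3
  (451/115, 267/115) → f = -4474/115
  (107/30, 59/30) → f = -509/15

At the optimal vertex, v = 0 and 12u - 6v = 31.
Solving simultaneously gives u = 31/12, v = 0.

u = 31/12, v = 0, maximum f = -31/3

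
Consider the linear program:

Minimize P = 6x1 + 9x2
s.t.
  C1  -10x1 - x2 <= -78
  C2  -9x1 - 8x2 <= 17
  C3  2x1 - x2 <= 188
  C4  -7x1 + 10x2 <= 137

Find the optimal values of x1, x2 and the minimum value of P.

x1 = 1487/25, x2 = -1726/25, minimum P = -6612/25

Vertices and P = 6x1 + 9x2:
  (641/71, -872/71) → P = -4002/71
  (643/107, 1916/107) → P = 21102/107
  (1487/25, -1726/25) → P = -6612/25
  (2017/13, 1590/13) → P = 26412/13

The optimum lies where -9x1 - 8x2 = 17 and 2x1 - x2 = 188.
Solving simultaneously gives x1 = 1487/25, x2 = -1726/25.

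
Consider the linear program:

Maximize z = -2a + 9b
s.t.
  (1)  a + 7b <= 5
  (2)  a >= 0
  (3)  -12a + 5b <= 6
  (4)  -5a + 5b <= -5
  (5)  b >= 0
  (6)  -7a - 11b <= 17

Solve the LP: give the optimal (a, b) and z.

a = 3/2, b = 1/2, maximum z = 3/2

Corner points and z = -2a + 9b:
  (3/2, 1/2) → z = 3/2
  (5, 0) → z = -10
  (1, 0) → z = -2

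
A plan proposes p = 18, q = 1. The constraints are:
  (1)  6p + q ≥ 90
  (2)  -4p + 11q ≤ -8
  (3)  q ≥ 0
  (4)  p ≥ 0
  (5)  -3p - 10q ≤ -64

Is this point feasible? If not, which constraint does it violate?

(1): 109 ≥ 90 ✓
(2): -61 ≤ -8 ✓
(3): 1 ≥ 0 ✓
(4): 18 ≥ 0 ✓
(5): -64 ≤ -64 ✓

feasible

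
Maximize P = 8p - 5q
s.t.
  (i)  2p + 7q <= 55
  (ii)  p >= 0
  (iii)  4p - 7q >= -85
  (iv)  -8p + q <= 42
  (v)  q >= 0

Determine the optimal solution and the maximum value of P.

p = 55/2, q = 0, maximum P = 220

Corner points and P = 8p - 5q:
  (0, 55/7) → P = -275/7
  (55/2, 0) → P = 220
  (0, 0) → P = 0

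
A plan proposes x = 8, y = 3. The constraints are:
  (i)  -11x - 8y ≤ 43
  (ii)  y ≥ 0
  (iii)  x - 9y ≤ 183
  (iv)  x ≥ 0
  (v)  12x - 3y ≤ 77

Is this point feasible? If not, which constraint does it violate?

not feasible — violates (v)

Constraint (v): 12x - 3y = 87, which is not ≤ 77. All other constraints are satisfied.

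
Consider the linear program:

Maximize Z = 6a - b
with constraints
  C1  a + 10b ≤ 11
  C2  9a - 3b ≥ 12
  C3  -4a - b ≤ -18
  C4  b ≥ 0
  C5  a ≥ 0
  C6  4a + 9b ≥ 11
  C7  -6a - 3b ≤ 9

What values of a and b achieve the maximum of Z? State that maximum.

a = 11, b = 0, maximum Z = 66

Corner points and Z = 6a - b:
  (13/3, 2/3) → Z = 76/3
  (11, 0) → Z = 66
  (9/2, 0) → Z = 27

The optimum lies where a + 10b = 11 and b = 0.
Solving simultaneously gives a = 11, b = 0.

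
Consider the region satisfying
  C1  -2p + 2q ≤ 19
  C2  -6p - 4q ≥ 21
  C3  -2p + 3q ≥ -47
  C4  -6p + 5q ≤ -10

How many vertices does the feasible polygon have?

3

Pairwise boundary intersections that survive every other constraint:
  (125/26, -162/13)
  (-65/54, -31/9)
  (-205/8, -131/4)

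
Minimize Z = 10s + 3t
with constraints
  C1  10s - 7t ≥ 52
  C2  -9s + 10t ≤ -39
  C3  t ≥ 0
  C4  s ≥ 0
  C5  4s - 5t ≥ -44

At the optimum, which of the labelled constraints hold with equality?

C1 and C3

Extreme points and Z = 10s + 3t:
  (247/37, 78/37) → Z = 2704/37
  (26/5, 0) → Z = 52
  (127, 552/5) → Z = 8006/5
The feasible region is unbounded (it extends along (5, 4), (1, 0)), but Z strictly increases along every unbounded feasible direction, so there is no improving ray and the minimum is attained at a vertex.

The minimum is at (26/5, 0). Substituting into each constraint, equality holds for C1 and C3; the remaining constraints have slack.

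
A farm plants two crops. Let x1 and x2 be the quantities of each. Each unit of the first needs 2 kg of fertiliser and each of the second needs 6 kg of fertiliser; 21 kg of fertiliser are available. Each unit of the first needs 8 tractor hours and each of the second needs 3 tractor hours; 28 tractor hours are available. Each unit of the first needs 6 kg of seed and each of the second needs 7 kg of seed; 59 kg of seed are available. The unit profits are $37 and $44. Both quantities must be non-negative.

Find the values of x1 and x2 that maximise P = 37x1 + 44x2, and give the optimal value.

x1 = 5/2, x2 = 8/3, maximum P = 1259/6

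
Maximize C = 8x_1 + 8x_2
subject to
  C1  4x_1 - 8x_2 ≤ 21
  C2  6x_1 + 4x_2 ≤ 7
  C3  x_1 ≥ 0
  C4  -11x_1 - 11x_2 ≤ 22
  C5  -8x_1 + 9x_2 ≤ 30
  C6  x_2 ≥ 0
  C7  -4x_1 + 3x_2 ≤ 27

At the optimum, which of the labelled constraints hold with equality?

Vertices and C = 8x_1 + 8x_2:
  (0, 7/4) → C = 14
  (7/6, 0) → C = 28/3
  (0, 0) → C = 0

The maximum is at (0, 7/4). Substituting into each constraint, equality holds for C2 and C3; the remaining constraints have slack.

C2 and C3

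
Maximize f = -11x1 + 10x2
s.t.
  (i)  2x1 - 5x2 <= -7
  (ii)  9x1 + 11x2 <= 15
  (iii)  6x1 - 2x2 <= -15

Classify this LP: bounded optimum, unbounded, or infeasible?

unbounded

From the feasible point (-61/26, 6/13), moving in the direction (-11, 9) keeps every constraint satisfied while f increases without bound.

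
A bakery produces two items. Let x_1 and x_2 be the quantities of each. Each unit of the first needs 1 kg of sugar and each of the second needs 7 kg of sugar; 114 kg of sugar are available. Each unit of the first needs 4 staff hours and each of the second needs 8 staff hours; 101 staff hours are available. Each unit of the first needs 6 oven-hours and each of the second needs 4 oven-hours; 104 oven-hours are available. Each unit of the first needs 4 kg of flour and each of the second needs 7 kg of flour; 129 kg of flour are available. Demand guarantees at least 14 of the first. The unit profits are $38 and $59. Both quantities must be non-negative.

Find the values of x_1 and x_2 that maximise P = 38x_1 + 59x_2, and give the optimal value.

x_1 = 14, x_2 = 5, maximum P = 827

Feasible corners and P = 38x_1 + 59x_2:
  (52/3, 0) → P = 1976/3
  (14, 0) → P = 532
  (14, 5) → P = 827

At the optimal vertex, 6x_1 + 4x_2 = 104 and x_1 = 14.
Solving simultaneously gives x_1 = 14, x_2 = 5.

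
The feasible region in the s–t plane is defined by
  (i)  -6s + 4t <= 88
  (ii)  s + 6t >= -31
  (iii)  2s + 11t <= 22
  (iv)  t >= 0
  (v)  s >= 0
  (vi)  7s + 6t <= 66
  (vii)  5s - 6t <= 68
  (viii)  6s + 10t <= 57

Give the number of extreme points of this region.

Intersecting each pair of boundary lines and keeping only the points that satisfy every inequality leaves:
  (0, 2)
  (407/46, 9/23)
  (0, 0)
  (66/7, 0)
  (159/17, 3/34)

5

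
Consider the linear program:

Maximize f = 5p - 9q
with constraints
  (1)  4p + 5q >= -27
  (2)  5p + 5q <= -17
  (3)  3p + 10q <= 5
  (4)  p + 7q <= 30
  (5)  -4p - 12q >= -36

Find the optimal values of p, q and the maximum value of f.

p = 10, q = -67/5, maximum f = 853/5

Feasible corners and f = 5p - 9q:
  (10, -67/5) → f = 853/5
  (-59/5, 101/25) → f = -2384/25
  (-39/7, 76/35) → f = -237/5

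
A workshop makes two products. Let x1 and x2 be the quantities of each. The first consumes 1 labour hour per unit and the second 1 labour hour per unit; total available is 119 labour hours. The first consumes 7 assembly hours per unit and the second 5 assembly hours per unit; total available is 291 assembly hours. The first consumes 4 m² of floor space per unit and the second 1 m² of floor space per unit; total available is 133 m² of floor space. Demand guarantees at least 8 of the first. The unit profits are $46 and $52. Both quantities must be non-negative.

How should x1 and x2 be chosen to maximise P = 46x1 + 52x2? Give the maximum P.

x1 = 8, x2 = 47, maximum P = 2812

Vertices and P = 46x1 + 52x2:
  (133/4, 0) → P = 3059/2
  (8, 0) → P = 368
  (374/13, 233/13) → P = 29320/13
  (8, 47) → P = 2812

The optimum lies where 7x1 + 5x2 = 291 and x1 = 8.
Solving simultaneously gives x1 = 8, x2 = 47.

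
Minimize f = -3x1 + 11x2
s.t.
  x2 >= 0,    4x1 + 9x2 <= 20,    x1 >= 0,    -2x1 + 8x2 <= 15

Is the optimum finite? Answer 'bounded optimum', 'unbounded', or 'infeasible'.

bounded optimum

Vertices and f = -3x1 + 11x2:
  (5, 0) → f = -15
  (0, 0) → f = 0
  (1/2, 2) → f = 41/2
  (0, 15/8) → f = 165/8
The feasible region has finitely many vertices and no improving ray; the minimum is -15 at (5, 0).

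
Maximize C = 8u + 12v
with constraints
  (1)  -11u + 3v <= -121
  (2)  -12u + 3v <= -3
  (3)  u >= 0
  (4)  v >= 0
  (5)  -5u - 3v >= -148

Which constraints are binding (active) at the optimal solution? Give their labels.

Feasible corners and C = 8u + 12v:
  (11, 0) → C = 88
  (269/16, 341/16) → C = 1561/4
  (148/5, 0) → C = 1184/5

The maximum is at (269/16, 341/16). Substituting into each constraint, equality holds for (1) and (5); the remaining constraints have slack.

(1) and (5)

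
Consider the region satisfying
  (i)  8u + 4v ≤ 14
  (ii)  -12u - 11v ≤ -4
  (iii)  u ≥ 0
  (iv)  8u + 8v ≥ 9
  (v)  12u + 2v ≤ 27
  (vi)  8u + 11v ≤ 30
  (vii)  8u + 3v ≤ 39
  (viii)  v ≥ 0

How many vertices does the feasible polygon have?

The feasible vertices (each the meet of two boundaries and inside every other half-plane) are:
  (17/28, 16/7)
  (7/4, 0)
  (0, 9/8)
  (0, 30/11)
  (9/8, 0)

5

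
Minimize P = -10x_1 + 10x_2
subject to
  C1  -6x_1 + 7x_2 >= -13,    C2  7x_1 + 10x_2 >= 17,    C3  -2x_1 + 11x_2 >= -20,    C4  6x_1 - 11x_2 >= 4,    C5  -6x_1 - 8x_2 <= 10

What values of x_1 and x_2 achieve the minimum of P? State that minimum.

Corner points and P = -10x_1 + 10x_2:
  (249/109, 11/109) → P = -2380/109
  (115/24, 9/4) → P = -305/12
  (227/137, 74/137) → P = -1530/137

x_1 = 115/24, x_2 = 9/4, minimum P = -305/12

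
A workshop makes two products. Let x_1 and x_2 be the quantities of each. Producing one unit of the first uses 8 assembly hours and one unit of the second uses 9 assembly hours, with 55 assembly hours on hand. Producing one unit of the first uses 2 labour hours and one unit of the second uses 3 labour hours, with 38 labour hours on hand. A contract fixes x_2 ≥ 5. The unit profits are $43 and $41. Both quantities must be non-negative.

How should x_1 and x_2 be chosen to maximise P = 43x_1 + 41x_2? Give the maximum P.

Extreme points and P = 43x_1 + 41x_2:
  (0, 55/9) → P = 2255/9
  (0, 5) → P = 205
  (5/4, 5) → P = 1035/4

x_1 = 5/4, x_2 = 5, maximum P = 1035/4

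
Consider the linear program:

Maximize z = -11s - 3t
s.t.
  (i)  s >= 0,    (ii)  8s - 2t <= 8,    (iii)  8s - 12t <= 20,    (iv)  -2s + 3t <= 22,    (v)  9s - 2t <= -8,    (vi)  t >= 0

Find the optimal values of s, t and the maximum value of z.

Feasible corners and z = -11s - 3t:
  (0, 22/3) → z = -22
  (0, 4) → z = -12
  (20/23, 182/23) → z = -766/23

The binding constraints are s = 0 and 9s - 2t = -8.
Solving simultaneously gives s = 0, t = 4.

s = 0, t = 4, maximum z = -12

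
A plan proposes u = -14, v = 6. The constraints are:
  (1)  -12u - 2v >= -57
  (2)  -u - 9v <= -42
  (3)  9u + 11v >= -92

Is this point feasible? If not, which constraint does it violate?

not feasible — violates (2)

Constraint (2): -u - 9v = -40, which is not ≤ -42. All other constraints are satisfied.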